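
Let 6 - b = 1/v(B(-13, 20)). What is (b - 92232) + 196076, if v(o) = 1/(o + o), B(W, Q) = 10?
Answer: 103830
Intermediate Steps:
v(o) = 1/(2*o)
b = -14 (b = 6 - 1/((1/2)/10) = 6 - 1/((1/2)*(1/10)) = 6 - 1/1/20 = 6 - 1*20 = 6 - 20 = -14)
(b - 92232) + 196076 = (-14 - 92232) + 196076 = -92246 + 196076 = 103830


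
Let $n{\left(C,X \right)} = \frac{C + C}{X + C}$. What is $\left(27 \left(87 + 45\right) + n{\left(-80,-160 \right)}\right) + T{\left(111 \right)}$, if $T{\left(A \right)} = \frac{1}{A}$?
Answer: $\frac{131893}{37} \approx 3564.7$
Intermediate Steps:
$n{\left(C,X \right)} = \frac{2 C}{C + X}$
$\left(27 \left(87 + 45\right) + n{\left(-80,-160 \right)}\right) + T{\left(111 \right)} = \left(27 \left(87 + 45\right) + 2 \left(-80\right) \frac{1}{-80 - 160}\right) + \frac{1}{111} = \left(27 \cdot 132 + 2 \left(-80\right) \frac{1}{-240}\right) + \frac{1}{111} = \left(3564 + 2 \left(-80\right) \left(- \frac{1}{240}\right)\right) + \frac{1}{111} = \left(3564 + \frac{2}{3}\right) + \frac{1}{111} = \frac{10694}{3} + \frac{1}{111} = \frac{131893}{37}$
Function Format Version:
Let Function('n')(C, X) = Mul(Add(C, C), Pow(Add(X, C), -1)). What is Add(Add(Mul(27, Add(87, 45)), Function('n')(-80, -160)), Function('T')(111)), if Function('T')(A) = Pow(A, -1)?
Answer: Rational(131893, 37) ≈ 3564.7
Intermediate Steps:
Function('n')(C, X) = Mul(2, C, Pow(Add(C, X), -1)) (Function('n')(C, X) = Mul(Mul(2, C), Pow(Add(C, X), -1)) = Mul(2, C, Pow(Add(C, X), -1)))
Add(Add(Mul(27, Add(87, 45)), Function('n')(-80, -160)), Function('T')(111)) = Add(Add(Mul(27, Add(87, 45)), Mul(2, -80, Pow(Add(-80, -160), -1))), Pow(111, -1)) = Add(Add(Mul(27, 132), Mul(2, -80, Pow(-240, -1))), Rational(1, 111)) = Add(Add(3564, Mul(2, -80, Rational(-1, 240))), Rational(1, 111)) = Add(Add(3564, Rational(2, 3)), Rational(1, 111)) = Add(Rational(10694, 3), Rational(1, 111)) = Rational(131893, 37)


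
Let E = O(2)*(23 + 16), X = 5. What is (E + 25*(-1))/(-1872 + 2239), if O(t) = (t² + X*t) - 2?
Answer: 443/367 ≈ 1.2071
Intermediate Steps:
O(t) = -2 + t² + 5*t (O(t) = (t² + 5*t) - 2 = -2 + t² + 5*t)
E = 468 (E = (-2 + 2² + 5*2)*(23 + 16) = (-2 + 4 + 10)*39 = 12*39 = 468)
(E + 25*(-1))/(-1872 + 2239) = (468 + 25*(-1))/(-1872 + 2239) = (468 - 25)/367 = 443*(1/367) = 443/367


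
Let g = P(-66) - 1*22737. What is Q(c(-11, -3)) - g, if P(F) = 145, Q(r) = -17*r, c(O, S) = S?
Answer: 22643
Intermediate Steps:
g = -22592 (g = 145 - 1*22737 = 145 - 22737 = -22592)
Q(c(-11, -3)) - g = -17*(-3) - 1*(-22592) = 51 + 22592 = 22643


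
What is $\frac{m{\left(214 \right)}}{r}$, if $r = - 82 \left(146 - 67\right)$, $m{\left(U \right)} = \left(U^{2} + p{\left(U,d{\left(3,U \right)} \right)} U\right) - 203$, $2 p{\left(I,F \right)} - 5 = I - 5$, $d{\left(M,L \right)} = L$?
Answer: $- \frac{68491}{6478} \approx -10.573$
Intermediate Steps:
$p{\left(I,F \right)} = \frac{I}{2}$ ($p{\left(I,F \right)} = \frac{5}{2} + \frac{I - 5}{2} = \frac{5}{2} + \frac{-5 + I}{2} = \frac{5}{2} + \left(- \frac{5}{2} + \frac{I}{2}\right) = \frac{I}{2}$)
$m{\left(U \right)} = -203 + \frac{3 U^{2}}{2}$ ($m{\left(U \right)} = \left(U^{2} + \frac{U}{2} U\right) - 203 = \left(U^{2} + \frac{U^{2}}{2}\right) - 203 = \frac{3 U^{2}}{2} - 203 = -203 + \frac{3 U^{2}}{2}$)
$r = -6478$ ($r = \left(-82\right) 79 = -6478$)
$\frac{m{\left(214 \right)}}{r} = \frac{-203 + \frac{3 \cdot 214^{2}}{2}}{-6478} = \left(-203 + \frac{3}{2} \cdot 45796\right) \left(- \frac{1}{6478}\right) = \left(-203 + 68694\right) \left(- \frac{1}{6478}\right) = 68491 \left(- \frac{1}{6478}\right) = - \frac{68491}{6478}$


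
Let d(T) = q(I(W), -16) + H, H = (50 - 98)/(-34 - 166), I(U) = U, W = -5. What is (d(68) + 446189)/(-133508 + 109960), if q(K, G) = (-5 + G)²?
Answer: -398777/21025 ≈ -18.967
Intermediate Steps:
H = 6/25 (H = -48/(-200) = -48*(-1/200) = 6/25 ≈ 0.24000)
d(T) = 11031/25 (d(T) = (-5 - 16)² + 6/25 = (-21)² + 6/25 = 441 + 6/25 = 11031/25)
(d(68) + 446189)/(-133508 + 109960) = (11031/25 + 446189)/(-133508 + 109960) = (11165756/25)/(-23548) = (11165756/25)*(-1/23548) = -398777/21025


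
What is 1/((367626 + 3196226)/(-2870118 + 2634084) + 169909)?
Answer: 118017/20050368527 ≈ 5.8860e-6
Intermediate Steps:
1/((367626 + 3196226)/(-2870118 + 2634084) + 169909) = 1/(3563852/(-236034) + 169909) = 1/(3563852*(-1/236034) + 169909) = 1/(-1781926/118017 + 169909) = 1/(20050368527/118017) = 118017/20050368527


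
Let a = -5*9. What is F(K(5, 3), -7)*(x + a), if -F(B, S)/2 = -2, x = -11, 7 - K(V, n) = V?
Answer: -224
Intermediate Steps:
K(V, n) = 7 - V
F(B, S) = 4 (F(B, S) = -2*(-2) = 4)
a = -45
F(K(5, 3), -7)*(x + a) = 4*(-11 - 45) = 4*(-56) = -224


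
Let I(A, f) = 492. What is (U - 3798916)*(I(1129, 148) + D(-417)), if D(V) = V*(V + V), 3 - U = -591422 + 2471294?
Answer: -1977750451950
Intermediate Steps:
U = -1879869 (U = 3 - (-591422 + 2471294) = 3 - 1*1879872 = 3 - 1879872 = -1879869)
D(V) = 2*V² (D(V) = V*(2*V) = 2*V²)
(U - 3798916)*(I(1129, 148) + D(-417)) = (-1879869 - 3798916)*(492 + 2*(-417)²) = -5678785*(492 + 2*173889) = -5678785*(492 + 347778) = -5678785*348270 = -1977750451950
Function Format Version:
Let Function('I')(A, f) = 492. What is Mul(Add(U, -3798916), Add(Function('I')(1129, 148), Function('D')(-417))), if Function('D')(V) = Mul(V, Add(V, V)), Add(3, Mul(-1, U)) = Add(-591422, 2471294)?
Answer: -1977750451950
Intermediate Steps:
U = -1879869 (U = Add(3, Mul(-1, Add(-591422, 2471294))) = Add(3, Mul(-1, 1879872)) = Add(3, -1879872) = -1879869)
Function('D')(V) = Mul(2, Pow(V, 2)) (Function('D')(V) = Mul(V, Mul(2, V)) = Mul(2, Pow(V, 2)))
Mul(Add(U, -3798916), Add(Function('I')(1129, 148), Function('D')(-417))) = Mul(Add(-1879869, -3798916), Add(492, Mul(2, Pow(-417, 2)))) = Mul(-5678785, Add(492, Mul(2, 173889))) = Mul(-5678785, Add(492, 347778)) = Mul(-5678785, 348270) = -1977750451950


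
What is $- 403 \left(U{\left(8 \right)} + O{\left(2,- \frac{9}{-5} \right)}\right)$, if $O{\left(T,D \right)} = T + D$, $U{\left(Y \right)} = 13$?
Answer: $- \frac{33852}{5} \approx -6770.4$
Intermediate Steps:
$O{\left(T,D \right)} = D + T$
$- 403 \left(U{\left(8 \right)} + O{\left(2,- \frac{9}{-5} \right)}\right) = - 403 \left(13 + \left(- \frac{9}{-5} + 2\right)\right) = - 403 \left(13 + \left(\left(-9\right) \left(- \frac{1}{5}\right) + 2\right)\right) = - 403 \left(13 + \left(\frac{9}{5} + 2\right)\right) = - 403 \left(13 + \frac{19}{5}\right) = \left(-403\right) \frac{84}{5} = - \frac{33852}{5}$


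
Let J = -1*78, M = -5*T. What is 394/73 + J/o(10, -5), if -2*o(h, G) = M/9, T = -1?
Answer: 104462/365 ≈ 286.20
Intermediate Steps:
M = 5 (M = -5*(-1) = 5)
J = -78
o(h, G) = -5/18 (o(h, G) = -5/(2*9) = -1/2*5/9 = -5/18)
394/73 + J/o(10, -5) = 394/73 - 78/(-5/18) = 394*(1/73) - 78*(-18/5) = 394/73 + 1404/5 = 104462/365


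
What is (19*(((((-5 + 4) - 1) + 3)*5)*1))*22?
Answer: 2090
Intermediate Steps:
(19*(((((-5 + 4) - 1) + 3)*5)*1))*22 = (19*((((-1 - 1) + 3)*5)*1))*22 = (19*(((-2 + 3)*5)*1))*22 = (19*((1*5)*1))*22 = (19*(5*1))*22 = (19*5)*22 = 95*22 = 2090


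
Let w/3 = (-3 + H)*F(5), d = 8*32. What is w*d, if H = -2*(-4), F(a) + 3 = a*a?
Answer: 84480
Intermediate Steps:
F(a) = -3 + a**2 (F(a) = -3 + a*a = -3 + a**2)
H = 8
d = 256
w = 330 (w = 3*((-3 + 8)*(-3 + 5**2)) = 3*(5*(-3 + 25)) = 3*(5*22) = 3*110 = 330)
w*d = 330*256 = 84480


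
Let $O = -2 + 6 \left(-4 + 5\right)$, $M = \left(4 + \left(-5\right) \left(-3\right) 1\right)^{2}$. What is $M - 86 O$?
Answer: $17$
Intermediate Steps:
$M = 361$ ($M = \left(4 + 15 \cdot 1\right)^{2} = \left(4 + 15\right)^{2} = 19^{2} = 361$)
$O = 4$ ($O = -2 + 6 \cdot 1 = -2 + 6 = 4$)
$M - 86 O = 361 - 344 = 17$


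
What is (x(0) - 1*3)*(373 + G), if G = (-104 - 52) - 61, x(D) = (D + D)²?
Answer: -468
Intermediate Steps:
x(D) = 4*D² (x(D) = (2*D)² = 4*D²)
G = -217 (G = -156 - 61 = -217)
(x(0) - 1*3)*(373 + G) = (4*0² - 1*3)*(373 - 217) = (4*0 - 3)*156 = (0 - 3)*156 = -3*156 = -468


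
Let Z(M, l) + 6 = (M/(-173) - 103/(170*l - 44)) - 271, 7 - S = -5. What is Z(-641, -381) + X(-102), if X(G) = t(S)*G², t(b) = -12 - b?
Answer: -2802861190213/11212822 ≈ -2.4997e+5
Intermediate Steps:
S = 12 (S = 7 - 1*(-5) = 7 + 5 = 12)
X(G) = -24*G² (X(G) = (-12 - 1*12)*G² = (-12 - 12)*G² = -24*G²)
Z(M, l) = -277 - 103/(-44 + 170*l) - M/173 (Z(M, l) = -6 + ((M/(-173) - 103/(170*l - 44)) - 271) = -6 + ((M*(-1/173) - 103/(-44 + 170*l)) - 271) = -6 + ((-M/173 - 103/(-44 + 170*l)) - 271) = -6 + ((-103/(-44 + 170*l) - M/173) - 271) = -6 + (-271 - 103/(-44 + 170*l) - M/173) = -277 - 103/(-44 + 170*l) - M/173)
Z(-641, -381) + X(-102) = (2090705 - 8146570*(-381) + 44*(-641) - 170*(-641)*(-381))/(346*(-22 + 85*(-381))) - 24*(-102)² = (2090705 + 3103843170 - 28204 - 41517570)/(346*(-22 - 32385)) - 24*10404 = (1/346)*3064388101/(-32407) - 249696 = (1/346)*(-1/32407)*3064388101 - 249696 = -3064388101/11212822 - 249696 = -2802861190213/11212822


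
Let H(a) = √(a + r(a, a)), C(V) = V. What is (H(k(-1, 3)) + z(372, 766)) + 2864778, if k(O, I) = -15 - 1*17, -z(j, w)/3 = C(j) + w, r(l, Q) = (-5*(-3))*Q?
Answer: 2861364 + 16*I*√2 ≈ 2.8614e+6 + 22.627*I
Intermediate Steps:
r(l, Q) = 15*Q
z(j, w) = -3*j - 3*w (z(j, w) = -3*(j + w) = -3*j - 3*w)
k(O, I) = -32 (k(O, I) = -15 - 17 = -32)
H(a) = 4*√a (H(a) = √(a + 15*a) = √(16*a) = 4*√a)
(H(k(-1, 3)) + z(372, 766)) + 2864778 = (4*√(-32) + (-3*372 - 3*766)) + 2864778 = (4*(4*I*√2) + (-1116 - 2298)) + 2864778 = (16*I*√2 - 3414) + 2864778 = (-3414 + 16*I*√2) + 2864778 = 2861364 + 16*I*√2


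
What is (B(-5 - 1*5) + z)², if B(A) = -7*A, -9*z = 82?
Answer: 300304/81 ≈ 3707.5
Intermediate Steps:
z = -82/9 (z = -⅑*82 = -82/9 ≈ -9.1111)
(B(-5 - 1*5) + z)² = (-7*(-5 - 1*5) - 82/9)² = (-7*(-5 - 5) - 82/9)² = (-7*(-10) - 82/9)² = (70 - 82/9)² = (548/9)² = 300304/81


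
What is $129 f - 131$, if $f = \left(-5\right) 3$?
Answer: $-2066$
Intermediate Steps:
$f = -15$
$129 f - 131 = 129 \left(-15\right) - 131 = -1935 - 131 = -2066$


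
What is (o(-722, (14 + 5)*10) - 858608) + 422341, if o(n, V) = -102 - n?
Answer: -435647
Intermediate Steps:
(o(-722, (14 + 5)*10) - 858608) + 422341 = ((-102 - 1*(-722)) - 858608) + 422341 = ((-102 + 722) - 858608) + 422341 = (620 - 858608) + 422341 = -857988 + 422341 = -435647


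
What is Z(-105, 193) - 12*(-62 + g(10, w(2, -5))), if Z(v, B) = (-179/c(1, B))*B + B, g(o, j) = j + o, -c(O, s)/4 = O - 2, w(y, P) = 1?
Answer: -31327/4 ≈ -7831.8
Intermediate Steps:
c(O, s) = 8 - 4*O (c(O, s) = -4*(O - 2) = -4*(-2 + O) = 8 - 4*O)
Z(v, B) = -175*B/4 (Z(v, B) = (-179/(8 - 4*1))*B + B = (-179/(8 - 4))*B + B = (-179/4)*B + B = (-179*¼)*B + B = -179*B/4 + B = -175*B/4)
Z(-105, 193) - 12*(-62 + g(10, w(2, -5))) = -175/4*193 - 12*(-62 + (1 + 10)) = -33775/4 - 12*(-62 + 11) = -33775/4 - 12*(-51) = -33775/4 - 1*(-612) = -33775/4 + 612 = -31327/4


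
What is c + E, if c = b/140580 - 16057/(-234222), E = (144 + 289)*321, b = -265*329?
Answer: 152553148192889/1097564292 ≈ 1.3899e+5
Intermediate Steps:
b = -87185
E = 138993 (E = 433*321 = 138993)
c = -605445067/1097564292 (c = -87185/140580 - 16057/(-234222) = -87185*1/140580 - 16057*(-1/234222) = -17437/28116 + 16057/234222 = -605445067/1097564292 ≈ -0.55163)
c + E = -605445067/1097564292 + 138993 = 152553148192889/1097564292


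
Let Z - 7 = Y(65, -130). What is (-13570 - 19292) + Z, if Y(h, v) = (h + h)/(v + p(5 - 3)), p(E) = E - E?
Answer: -32856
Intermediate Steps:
p(E) = 0
Y(h, v) = 2*h/v (Y(h, v) = (h + h)/(v + 0) = (2*h)/v = 2*h/v)
Z = 6 (Z = 7 + 2*65/(-130) = 7 + 2*65*(-1/130) = 7 - 1 = 6)
(-13570 - 19292) + Z = (-13570 - 19292) + 6 = -32862 + 6 = -32856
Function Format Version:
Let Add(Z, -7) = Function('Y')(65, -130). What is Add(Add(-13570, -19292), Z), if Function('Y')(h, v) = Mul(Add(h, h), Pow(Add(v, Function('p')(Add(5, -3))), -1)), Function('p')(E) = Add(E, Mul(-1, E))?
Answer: -32856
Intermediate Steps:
Function('p')(E) = 0
Function('Y')(h, v) = Mul(2, h, Pow(v, -1)) (Function('Y')(h, v) = Mul(Add(h, h), Pow(Add(v, 0), -1)) = Mul(Mul(2, h), Pow(v, -1)) = Mul(2, h, Pow(v, -1)))
Z = 6 (Z = Add(7, Mul(2, 65, Pow(-130, -1))) = Add(7, Mul(2, 65, Rational(-1, 130))) = Add(7, -1) = 6)
Add(Add(-13570, -19292), Z) = Add(Add(-13570, -19292), 6) = Add(-32862, 6) = -32856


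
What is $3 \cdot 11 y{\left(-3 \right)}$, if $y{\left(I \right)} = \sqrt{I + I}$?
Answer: $33 i \sqrt{6} \approx 80.833 i$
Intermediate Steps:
$y{\left(I \right)} = \sqrt{2} \sqrt{I}$ ($y{\left(I \right)} = \sqrt{2 I} = \sqrt{2} \sqrt{I}$)
$3 \cdot 11 y{\left(-3 \right)} = 3 \cdot 11 \sqrt{2} \sqrt{-3} = 33 \sqrt{2} i \sqrt{3} = 33 i \sqrt{6}$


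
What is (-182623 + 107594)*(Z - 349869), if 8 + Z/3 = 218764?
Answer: -22988810571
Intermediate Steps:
Z = 656268 (Z = -24 + 3*218764 = -24 + 656292 = 656268)
(-182623 + 107594)*(Z - 349869) = (-182623 + 107594)*(656268 - 349869) = -75029*306399 = -22988810571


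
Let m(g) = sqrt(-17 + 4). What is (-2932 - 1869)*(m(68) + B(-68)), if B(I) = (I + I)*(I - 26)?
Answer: -61375984 - 4801*I*sqrt(13) ≈ -6.1376e+7 - 17310.0*I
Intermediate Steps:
B(I) = 2*I*(-26 + I) (B(I) = (2*I)*(-26 + I) = 2*I*(-26 + I))
m(g) = I*sqrt(13) (m(g) = sqrt(-13) = I*sqrt(13))
(-2932 - 1869)*(m(68) + B(-68)) = (-2932 - 1869)*(I*sqrt(13) + 2*(-68)*(-26 - 68)) = -4801*(I*sqrt(13) + 2*(-68)*(-94)) = -4801*(I*sqrt(13) + 12784) = -4801*(12784 + I*sqrt(13)) = -61375984 - 4801*I*sqrt(13)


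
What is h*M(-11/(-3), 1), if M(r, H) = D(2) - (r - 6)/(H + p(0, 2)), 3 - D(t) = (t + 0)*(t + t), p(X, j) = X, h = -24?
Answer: 64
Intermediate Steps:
D(t) = 3 - 2*t² (D(t) = 3 - (t + 0)*(t + t) = 3 - t*2*t = 3 - 2*t²)
M(r, H) = -5 - (-6 + r)/H (M(r, H) = (3 - 2*2²) - (r - 6)/(H + 0) = (3 - 2*4) - (-6 + r)/H = (3 - 8) - (-6 + r)/H = -5 - (-6 + r)/H)
h*M(-11/(-3), 1) = -24*(6 - (-11)/(-3) - 5*1)/1 = -24*(6 - (-11)*(-1)/3 - 5) = -24*(6 - 1*11/3 - 5) = -24*(6 - 11/3 - 5) = -24*(-8)/3 = -24*(-8/3) = 64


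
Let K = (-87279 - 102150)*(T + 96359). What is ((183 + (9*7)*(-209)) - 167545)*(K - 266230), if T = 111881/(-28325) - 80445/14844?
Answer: 41981384487113288983147/12741100 ≈ 3.2950e+15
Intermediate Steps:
T = -119374733/12741100 (T = 111881*(-1/28325) - 80445*1/14844 = -10171/2575 - 26815/4948 = -119374733/12741100 ≈ -9.3693)
K = -232543093471754643/12741100 (K = (-87279 - 102150)*(-119374733/12741100 + 96359) = -189429*1227600280167/12741100 = -232543093471754643/12741100 ≈ -1.8251e+10)
((183 + (9*7)*(-209)) - 167545)*(K - 266230) = ((183 + (9*7)*(-209)) - 167545)*(-232543093471754643/12741100 - 266230) = ((183 + 63*(-209)) - 167545)*(-232546485534807643/12741100) = ((183 - 13167) - 167545)*(-232546485534807643/12741100) = (-12984 - 167545)*(-232546485534807643/12741100) = -180529*(-232546485534807643/12741100) = 41981384487113288983147/12741100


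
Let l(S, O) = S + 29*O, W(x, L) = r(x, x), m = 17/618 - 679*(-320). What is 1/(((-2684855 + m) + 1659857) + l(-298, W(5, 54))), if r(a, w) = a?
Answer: -618/499264261 ≈ -1.2378e-6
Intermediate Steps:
m = 134279057/618 (m = 17*(1/618) + 217280 = 17/618 + 217280 = 134279057/618 ≈ 2.1728e+5)
W(x, L) = x
1/(((-2684855 + m) + 1659857) + l(-298, W(5, 54))) = 1/(((-2684855 + 134279057/618) + 1659857) + (-298 + 29*5)) = 1/((-1524961333/618 + 1659857) + (-298 + 145)) = 1/(-499169707/618 - 153) = 1/(-499264261/618) = -618/499264261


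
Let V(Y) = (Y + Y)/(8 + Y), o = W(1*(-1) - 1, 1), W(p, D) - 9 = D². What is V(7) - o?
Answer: -136/15 ≈ -9.0667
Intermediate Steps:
W(p, D) = 9 + D²
o = 10 (o = 9 + 1² = 9 + 1 = 10)
V(Y) = 2*Y/(8 + Y) (V(Y) = (2*Y)/(8 + Y) = 2*Y/(8 + Y))
V(7) - o = 2*7/(8 + 7) - 1*10 = 2*7/15 - 10 = 2*7*(1/15) - 10 = 14/15 - 10 = -136/15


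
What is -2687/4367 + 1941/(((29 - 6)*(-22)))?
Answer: -81289/18262 ≈ -4.4513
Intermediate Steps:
-2687/4367 + 1941/(((29 - 6)*(-22))) = -2687*1/4367 + 1941/((23*(-22))) = -2687/4367 + 1941/(-506) = -2687/4367 + 1941*(-1/506) = -2687/4367 - 1941/506 = -81289/18262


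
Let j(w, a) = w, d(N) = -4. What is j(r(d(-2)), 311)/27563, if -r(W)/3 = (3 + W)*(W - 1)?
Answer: -15/27563 ≈ -0.00054421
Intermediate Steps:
r(W) = -3*(-1 + W)*(3 + W) (r(W) = -3*(3 + W)*(W - 1) = -3*(3 + W)*(-1 + W) = -3*(-1 + W)*(3 + W))
j(r(d(-2)), 311)/27563 = (9 - 6*(-4) - 3*(-4)**2)/27563 = (9 + 24 - 3*16)*(1/27563) = (9 + 24 - 48)*(1/27563) = -15*1/27563 = -15/27563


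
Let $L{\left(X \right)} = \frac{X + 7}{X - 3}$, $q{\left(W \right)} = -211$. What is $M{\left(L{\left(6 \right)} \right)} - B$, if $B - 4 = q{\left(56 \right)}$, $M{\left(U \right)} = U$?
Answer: $\frac{634}{3} \approx 211.33$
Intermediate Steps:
$L{\left(X \right)} = \frac{7 + X}{-3 + X}$
$B = -207$ ($B = 4 - 211 = -207$)
$M{\left(L{\left(6 \right)} \right)} - B = \frac{7 + 6}{-3 + 6} - -207 = \frac{1}{3} \cdot 13 + 207 = \frac{13}{3} + 207 = \frac{634}{3}$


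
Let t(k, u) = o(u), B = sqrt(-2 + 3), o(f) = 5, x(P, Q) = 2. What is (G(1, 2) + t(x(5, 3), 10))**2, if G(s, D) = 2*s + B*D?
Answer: 81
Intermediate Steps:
B = 1 (B = sqrt(1) = 1)
t(k, u) = 5
G(s, D) = D + 2*s (G(s, D) = 2*s + 1*D = 2*s + D = D + 2*s)
(G(1, 2) + t(x(5, 3), 10))**2 = ((2 + 2*1) + 5)**2 = ((2 + 2) + 5)**2 = (4 + 5)**2 = 9**2 = 81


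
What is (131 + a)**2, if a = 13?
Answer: 20736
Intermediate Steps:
(131 + a)**2 = (131 + 13)**2 = 144**2 = 20736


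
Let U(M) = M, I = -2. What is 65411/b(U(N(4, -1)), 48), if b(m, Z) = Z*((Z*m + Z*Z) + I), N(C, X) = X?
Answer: 65411/108192 ≈ 0.60458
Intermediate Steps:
b(m, Z) = Z*(-2 + Z² + Z*m) (b(m, Z) = Z*((Z*m + Z*Z) - 2) = Z*((Z*m + Z²) - 2) = Z*((Z² + Z*m) - 2) = Z*(-2 + Z² + Z*m))
65411/b(U(N(4, -1)), 48) = 65411/((48*(-2 + 48² + 48*(-1)))) = 65411/((48*(-2 + 2304 - 48))) = 65411/((48*2254)) = 65411/108192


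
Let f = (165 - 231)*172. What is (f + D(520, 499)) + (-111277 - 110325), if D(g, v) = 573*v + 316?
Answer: 53289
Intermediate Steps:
D(g, v) = 316 + 573*v
f = -11352 (f = -66*172 = -11352)
(f + D(520, 499)) + (-111277 - 110325) = (-11352 + (316 + 573*499)) + (-111277 - 110325) = (-11352 + (316 + 285927)) - 221602 = (-11352 + 286243) - 221602 = 274891 - 221602 = 53289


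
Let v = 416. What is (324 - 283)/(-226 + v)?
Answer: 41/190 ≈ 0.21579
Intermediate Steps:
(324 - 283)/(-226 + v) = (324 - 283)/(-226 + 416) = 41/190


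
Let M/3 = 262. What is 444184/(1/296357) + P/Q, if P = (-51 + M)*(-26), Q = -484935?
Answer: 4255693791416626/32329 ≈ 1.3164e+11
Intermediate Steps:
M = 786 (M = 3*262 = 786)
P = -19110 (P = (-51 + 786)*(-26) = 735*(-26) = -19110)
444184/(1/296357) + P/Q = 444184/(1/296357) - 19110/(-484935) = 444184/(1/296357) - 19110*(-1/484935) = 444184*296357 + 1274/32329 = 131637037688 + 1274/32329 = 4255693791416626/32329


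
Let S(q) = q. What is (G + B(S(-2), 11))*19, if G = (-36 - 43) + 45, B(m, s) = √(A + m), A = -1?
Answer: -646 + 19*I*√3 ≈ -646.0 + 32.909*I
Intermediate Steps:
B(m, s) = √(-1 + m)
G = -34 (G = -79 + 45 = -34)
(G + B(S(-2), 11))*19 = (-34 + √(-1 - 2))*19 = (-34 + √(-3))*19 = (-34 + I*√3)*19 = -646 + 19*I*√3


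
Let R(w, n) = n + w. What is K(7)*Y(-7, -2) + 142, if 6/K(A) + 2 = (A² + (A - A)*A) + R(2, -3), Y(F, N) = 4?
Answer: 3278/23 ≈ 142.52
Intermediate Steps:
K(A) = 6/(-3 + A²) (K(A) = 6/(-2 + ((A² + (A - A)*A) + (-3 + 2))) = 6/(-2 + ((A² + 0*A) - 1)) = 6/(-2 + ((A² + 0) - 1)) = 6/(-2 + (A² - 1)) = 6/(-2 + (-1 + A²)) = 6/(-3 + A²))
K(7)*Y(-7, -2) + 142 = (6/(-3 + 7²))*4 + 142 = (6/(-3 + 49))*4 + 142 = (6/46)*4 + 142 = (6*(1/46))*4 + 142 = (3/23)*4 + 142 = 12/23 + 142 = 3278/23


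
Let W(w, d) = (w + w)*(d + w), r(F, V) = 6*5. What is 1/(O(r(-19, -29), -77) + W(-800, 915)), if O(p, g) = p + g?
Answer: -1/184047 ≈ -5.4334e-6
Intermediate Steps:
r(F, V) = 30
O(p, g) = g + p
W(w, d) = 2*w*(d + w) (W(w, d) = (2*w)*(d + w) = 2*w*(d + w))
1/(O(r(-19, -29), -77) + W(-800, 915)) = 1/((-77 + 30) + 2*(-800)*(915 - 800)) = 1/(-47 + 2*(-800)*115) = 1/(-47 - 184000) = 1/(-184047) = -1/184047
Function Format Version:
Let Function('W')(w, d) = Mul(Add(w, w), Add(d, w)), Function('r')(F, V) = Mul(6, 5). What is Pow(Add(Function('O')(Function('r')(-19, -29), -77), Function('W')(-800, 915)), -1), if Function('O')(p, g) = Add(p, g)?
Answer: Rational(-1, 184047) ≈ -5.4334e-6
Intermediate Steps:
Function('r')(F, V) = 30
Function('O')(p, g) = Add(g, p)
Function('W')(w, d) = Mul(2, w, Add(d, w)) (Function('W')(w, d) = Mul(Mul(2, w), Add(d, w)) = Mul(2, w, Add(d, w)))
Pow(Add(Function('O')(Function('r')(-19, -29), -77), Function('W')(-800, 915)), -1) = Pow(Add(Add(-77, 30), Mul(2, -800, Add(915, -800))), -1) = Pow(Add(-47, Mul(2, -800, 115)), -1) = Pow(Add(-47, -184000), -1) = Pow(-184047, -1) = Rational(-1, 184047)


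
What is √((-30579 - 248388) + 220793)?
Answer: I*√58174 ≈ 241.19*I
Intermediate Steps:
√((-30579 - 248388) + 220793) = √(-278967 + 220793) = √(-58174) = I*√58174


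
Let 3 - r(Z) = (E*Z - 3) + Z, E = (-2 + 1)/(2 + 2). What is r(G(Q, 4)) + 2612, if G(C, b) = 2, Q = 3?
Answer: 5233/2 ≈ 2616.5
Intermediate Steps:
E = -¼ (E = -1/4 = -1*¼ = -¼ ≈ -0.25000)
r(Z) = 6 - 3*Z/4 (r(Z) = 3 - ((-Z/4 - 3) + Z) = 3 - ((-3 - Z/4) + Z) = 3 - (-3 + 3*Z/4) = 3 + (3 - 3*Z/4) = 6 - 3*Z/4)
r(G(Q, 4)) + 2612 = (6 - ¾*2) + 2612 = (6 - 3/2) + 2612 = 9/2 + 2612 = 5233/2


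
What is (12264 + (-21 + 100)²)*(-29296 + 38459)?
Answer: 169561315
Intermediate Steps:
(12264 + (-21 + 100)²)*(-29296 + 38459) = (12264 + 79²)*9163 = (12264 + 6241)*9163 = 18505*9163 = 169561315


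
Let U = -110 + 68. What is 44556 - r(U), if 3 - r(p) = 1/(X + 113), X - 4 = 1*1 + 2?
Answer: 5346361/120 ≈ 44553.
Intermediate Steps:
X = 7 (X = 4 + (1*1 + 2) = 4 + (1 + 2) = 4 + 3 = 7)
U = -42
r(p) = 359/120 (r(p) = 3 - 1/(7 + 113) = 3 - 1/120 = 359/120)
44556 - r(U) = 44556 - 1*359/120 = 44556 - 359/120 = 5346361/120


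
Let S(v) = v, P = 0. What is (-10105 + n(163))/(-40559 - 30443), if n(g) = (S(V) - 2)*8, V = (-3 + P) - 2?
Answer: 10161/71002 ≈ 0.14311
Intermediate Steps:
V = -5 (V = (-3 + 0) - 2 = -3 - 2 = -5)
n(g) = -56 (n(g) = (-5 - 2)*8 = -7*8 = -56)
(-10105 + n(163))/(-40559 - 30443) = (-10105 - 56)/(-40559 - 30443) = -10161/(-71002) = -10161*(-1/71002) = 10161/71002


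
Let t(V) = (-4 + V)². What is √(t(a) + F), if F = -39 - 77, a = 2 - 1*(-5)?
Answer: I*√107 ≈ 10.344*I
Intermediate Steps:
a = 7 (a = 2 + 5 = 7)
F = -116
√(t(a) + F) = √((-4 + 7)² - 116) = √(3² - 116) = √(9 - 116) = √(-107) = I*√107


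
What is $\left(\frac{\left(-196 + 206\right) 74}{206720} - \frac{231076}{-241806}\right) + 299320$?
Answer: $\frac{374047456756739}{1249653408} \approx 2.9932 \cdot 10^{5}$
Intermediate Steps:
$\left(\frac{\left(-196 + 206\right) 74}{206720} - \frac{231076}{-241806}\right) + 299320 = \left(10 \cdot 74 \cdot \frac{1}{206720} - - \frac{115538}{120903}\right) + 299320 = \left(740 \cdot \frac{1}{206720} + \frac{115538}{120903}\right) + 299320 = \left(\frac{37}{10336} + \frac{115538}{120903}\right) + 299320 = \frac{1198674179}{1249653408} + 299320 = \frac{374047456756739}{1249653408}$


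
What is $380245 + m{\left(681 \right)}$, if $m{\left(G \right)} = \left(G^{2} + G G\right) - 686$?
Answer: $1307081$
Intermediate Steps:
$m{\left(G \right)} = -686 + 2 G^{2}$ ($m{\left(G \right)} = \left(G^{2} + G^{2}\right) - 686 = 2 G^{2} - 686 = -686 + 2 G^{2}$)
$380245 + m{\left(681 \right)} = 380245 - \left(686 - 2 \cdot 681^{2}\right) = 380245 + \left(-686 + 2 \cdot 463761\right) = 380245 + \left(-686 + 927522\right) = 380245 + 926836 = 1307081$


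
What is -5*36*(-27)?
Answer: 4860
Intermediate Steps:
-5*36*(-27) = -180*(-27) = 4860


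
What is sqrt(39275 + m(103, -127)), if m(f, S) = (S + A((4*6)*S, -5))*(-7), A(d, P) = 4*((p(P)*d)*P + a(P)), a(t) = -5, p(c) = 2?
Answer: 4*I*sqrt(50821) ≈ 901.74*I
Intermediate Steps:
A(d, P) = -20 + 8*P*d (A(d, P) = 4*((2*d)*P - 5) = 4*(2*P*d - 5) = 4*(-5 + 2*P*d) = -20 + 8*P*d)
m(f, S) = 140 + 6713*S (m(f, S) = (S + (-20 + 8*(-5)*((4*6)*S)))*(-7) = (S + (-20 + 8*(-5)*(24*S)))*(-7) = (S + (-20 - 960*S))*(-7) = (-20 - 959*S)*(-7) = 140 + 6713*S)
sqrt(39275 + m(103, -127)) = sqrt(39275 + (140 + 6713*(-127))) = sqrt(39275 + (140 - 852551)) = sqrt(39275 - 852411) = sqrt(-813136) = 4*I*sqrt(50821)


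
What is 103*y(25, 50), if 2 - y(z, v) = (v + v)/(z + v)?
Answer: 206/3 ≈ 68.667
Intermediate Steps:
y(z, v) = 2 - 2*v/(v + z) (y(z, v) = 2 - (v + v)/(z + v) = 2 - 2*v/(v + z))
103*y(25, 50) = 103*(2*25/(50 + 25)) = 103*(2*25/75) = 103*(2*25*(1/75)) = 103*(⅔) = 206/3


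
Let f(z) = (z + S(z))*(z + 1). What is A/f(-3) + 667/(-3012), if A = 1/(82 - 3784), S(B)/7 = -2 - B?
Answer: -548635/2477872 ≈ -0.22141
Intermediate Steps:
S(B) = -14 - 7*B (S(B) = 7*(-2 - B) = -14 - 7*B)
f(z) = (1 + z)*(-14 - 6*z) (f(z) = (z + (-14 - 7*z))*(z + 1) = (-14 - 6*z)*(1 + z) = (1 + z)*(-14 - 6*z))
A = -1/3702 (A = 1/(-3702) = -1/3702 ≈ -0.00027012)
A/f(-3) + 667/(-3012) = -1/(3702*(-14 - 20*(-3) - 6*(-3)**2)) + 667/(-3012) = -1/(3702*(-14 + 60 - 6*9)) + 667*(-1/3012) = -1/(3702*(-14 + 60 - 54)) - 667/3012 = -1/3702/(-8) - 667/3012 = -1/3702*(-1/8) - 667/3012 = 1/29616 - 667/3012 = -548635/2477872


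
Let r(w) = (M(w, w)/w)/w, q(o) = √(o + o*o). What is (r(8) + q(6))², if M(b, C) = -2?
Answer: 43009/1024 - √42/16 ≈ 41.596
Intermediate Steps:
q(o) = √(o + o²)
r(w) = -2/w² (r(w) = (-2/w)/w = -2/w²)
(r(8) + q(6))² = (-2/8² + √(6*(1 + 6)))² = (-2*1/64 + √(6*7))² = (-1/32 + √42)²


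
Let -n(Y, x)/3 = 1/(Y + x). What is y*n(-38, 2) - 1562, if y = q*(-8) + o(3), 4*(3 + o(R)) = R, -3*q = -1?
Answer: -224987/144 ≈ -1562.4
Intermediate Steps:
n(Y, x) = -3/(Y + x)
q = ⅓ (q = -⅓*(-1) = ⅓ ≈ 0.33333)
o(R) = -3 + R/4
y = -59/12 (y = (⅓)*(-8) + (-3 + (¼)*3) = -8/3 + (-3 + ¾) = -8/3 - 9/4 = -59/12 ≈ -4.9167)
y*n(-38, 2) - 1562 = -(-59)/(4*(-38 + 2)) - 1562 = -(-59)/(4*(-36)) - 1562 = -(-59)*(-1)/(4*36) - 1562 = -59/12*1/12 - 1562 = -59/144 - 1562 = -224987/144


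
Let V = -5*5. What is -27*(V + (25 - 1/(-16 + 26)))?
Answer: 27/10 ≈ 2.7000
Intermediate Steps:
V = -25
-27*(V + (25 - 1/(-16 + 26))) = -27*(-25 + (25 - 1/(-16 + 26))) = -27*(-25 + (25 - 1/10)) = -27*(-25 + 249/10) = -27*(-1/10) = 27/10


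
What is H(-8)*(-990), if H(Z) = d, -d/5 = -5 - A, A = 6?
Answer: -54450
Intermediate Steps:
d = 55 (d = -5*(-5 - 1*6) = -5*(-5 - 6) = -5*(-11) = 55)
H(Z) = 55
H(-8)*(-990) = 55*(-990) = -54450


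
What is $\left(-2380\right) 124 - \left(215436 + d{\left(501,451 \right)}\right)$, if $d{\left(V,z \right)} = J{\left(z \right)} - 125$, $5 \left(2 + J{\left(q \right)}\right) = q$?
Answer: $- \frac{2552596}{5} \approx -5.1052 \cdot 10^{5}$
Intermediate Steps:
$J{\left(q \right)} = -2 + \frac{q}{5}$
$d{\left(V,z \right)} = -127 + \frac{z}{5}$ ($d{\left(V,z \right)} = \left(-2 + \frac{z}{5}\right) - 125 = -127 + \frac{z}{5}$)
$\left(-2380\right) 124 - \left(215436 + d{\left(501,451 \right)}\right) = \left(-2380\right) 124 - \left(215309 + \frac{451}{5}\right) = -295120 - \frac{1076996}{5} = - \frac{2552596}{5}$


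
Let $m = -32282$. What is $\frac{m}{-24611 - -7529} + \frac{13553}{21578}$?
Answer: $\frac{464046671}{184297698} \approx 2.5179$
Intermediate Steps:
$\frac{m}{-24611 - -7529} + \frac{13553}{21578} = - \frac{32282}{-24611 - -7529} + \frac{13553}{21578} = - \frac{32282}{-24611 + 7529} + 13553 \cdot \frac{1}{21578} = - \frac{32282}{-17082} + \frac{13553}{21578} = \left(-32282\right) \left(- \frac{1}{17082}\right) + \frac{13553}{21578} = \frac{16141}{8541} + \frac{13553}{21578} = \frac{464046671}{184297698}$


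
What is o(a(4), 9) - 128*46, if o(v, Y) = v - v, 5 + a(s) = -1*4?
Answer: -5888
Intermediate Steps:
a(s) = -9 (a(s) = -5 - 1*4 = -5 - 4 = -9)
o(v, Y) = 0
o(a(4), 9) - 128*46 = 0 - 128*46 = 0 - 5888 = -5888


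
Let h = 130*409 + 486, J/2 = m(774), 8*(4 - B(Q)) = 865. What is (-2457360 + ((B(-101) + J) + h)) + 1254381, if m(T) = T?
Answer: -9183033/8 ≈ -1.1479e+6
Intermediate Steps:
B(Q) = -833/8 (B(Q) = 4 - ⅛*865 = 4 - 865/8 = -833/8)
J = 1548 (J = 2*774 = 1548)
h = 53656 (h = 53170 + 486 = 53656)
(-2457360 + ((B(-101) + J) + h)) + 1254381 = (-2457360 + ((-833/8 + 1548) + 53656)) + 1254381 = (-2457360 + (11551/8 + 53656)) + 1254381 = (-2457360 + 440799/8) + 1254381 = -19218081/8 + 1254381 = -9183033/8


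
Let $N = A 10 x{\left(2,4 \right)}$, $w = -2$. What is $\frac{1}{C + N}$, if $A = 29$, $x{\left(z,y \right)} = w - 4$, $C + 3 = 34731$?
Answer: $\frac{1}{32988} \approx 3.0314 \cdot 10^{-5}$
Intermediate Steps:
$C = 34728$ ($C = -3 + 34731 = 34728$)
$x{\left(z,y \right)} = -6$ ($x{\left(z,y \right)} = -2 - 4 = -6$)
$N = -1740$ ($N = 29 \cdot 10 \left(-6\right) = 290 \left(-6\right) = -1740$)
$\frac{1}{C + N} = \frac{1}{34728 - 1740} = \frac{1}{32988}$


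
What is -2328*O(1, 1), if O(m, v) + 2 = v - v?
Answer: 4656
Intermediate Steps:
O(m, v) = -2 (O(m, v) = -2 + (v - v) = -2 + 0 = -2)
-2328*O(1, 1) = -2328*(-2) = 4656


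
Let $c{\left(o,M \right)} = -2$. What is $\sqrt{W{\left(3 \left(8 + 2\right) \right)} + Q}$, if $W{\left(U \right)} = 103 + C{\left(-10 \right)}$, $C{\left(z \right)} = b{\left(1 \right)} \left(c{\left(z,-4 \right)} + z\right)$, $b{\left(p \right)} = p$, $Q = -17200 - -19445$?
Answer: $4 \sqrt{146} \approx 48.332$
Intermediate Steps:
$Q = 2245$ ($Q = -17200 + 19445 = 2245$)
$C{\left(z \right)} = -2 + z$ ($C{\left(z \right)} = 1 \left(-2 + z\right) = -2 + z$)
$W{\left(U \right)} = 91$ ($W{\left(U \right)} = 103 - 12 = 91$)
$\sqrt{W{\left(3 \left(8 + 2\right) \right)} + Q} = \sqrt{91 + 2245} = \sqrt{2336} = 4 \sqrt{146}$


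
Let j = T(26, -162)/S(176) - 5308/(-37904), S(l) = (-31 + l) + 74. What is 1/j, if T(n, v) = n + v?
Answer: -2075244/998123 ≈ -2.0791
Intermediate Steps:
S(l) = 43 + l
j = -998123/2075244 (j = (26 - 162)/(43 + 176) - 5308/(-37904) = -136/219 - 5308*(-1/37904) = -136*1/219 + 1327/9476 = -136/219 + 1327/9476 = -998123/2075244 ≈ -0.48097)
1/j = 1/(-998123/2075244) = -2075244/998123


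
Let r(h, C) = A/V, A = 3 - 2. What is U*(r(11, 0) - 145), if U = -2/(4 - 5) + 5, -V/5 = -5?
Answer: -25368/25 ≈ -1014.7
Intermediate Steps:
V = 25 (V = -5*(-5) = 25)
A = 1
r(h, C) = 1/25
U = 7 (U = -2/(-1) + 5 = -1*(-2) + 5 = 2 + 5 = 7)
U*(r(11, 0) - 145) = 7*(1/25 - 145) = 7*(-3624/25) = -25368/25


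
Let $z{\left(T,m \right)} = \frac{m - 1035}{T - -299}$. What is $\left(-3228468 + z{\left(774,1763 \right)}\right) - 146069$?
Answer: $- \frac{3620877473}{1073} \approx -3.3745 \cdot 10^{6}$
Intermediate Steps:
$z{\left(T,m \right)} = \frac{-1035 + m}{299 + T}$ ($z{\left(T,m \right)} = \frac{-1035 + m}{T + \left(-1 + 300\right)} = \frac{-1035 + m}{T + 299} = \frac{-1035 + m}{299 + T}$)
$\left(-3228468 + z{\left(774,1763 \right)}\right) - 146069 = \left(-3228468 + \frac{-1035 + 1763}{299 + 774}\right) - 146069 = \left(-3228468 + \frac{1}{1073} \cdot 728\right) - 146069 = \left(-3228468 + \frac{728}{1073}\right) - 146069 = - \frac{3464145436}{1073} - 146069 = - \frac{3620877473}{1073}$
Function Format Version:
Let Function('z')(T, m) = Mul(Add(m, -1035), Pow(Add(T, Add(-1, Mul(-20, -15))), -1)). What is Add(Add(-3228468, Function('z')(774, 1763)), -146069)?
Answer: Rational(-3620877473, 1073) ≈ -3.3745e+6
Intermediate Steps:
Function('z')(T, m) = Mul(Pow(Add(299, T), -1), Add(-1035, m)) (Function('z')(T, m) = Mul(Add(-1035, m), Pow(Add(T, Add(-1, 300)), -1)) = Mul(Add(-1035, m), Pow(Add(T, 299), -1)) = Mul(Add(-1035, m), Pow(Add(299, T), -1)) = Mul(Pow(Add(299, T), -1), Add(-1035, m)))
Add(Add(-3228468, Function('z')(774, 1763)), -146069) = Add(Add(-3228468, Mul(Pow(Add(299, 774), -1), Add(-1035, 1763))), -146069) = Add(Add(-3228468, Mul(Pow(1073, -1), 728)), -146069) = Add(Add(-3228468, Mul(Rational(1, 1073), 728)), -146069) = Add(Add(-3228468, Rational(728, 1073)), -146069) = Add(Rational(-3464145436, 1073), -146069) = Rational(-3620877473, 1073)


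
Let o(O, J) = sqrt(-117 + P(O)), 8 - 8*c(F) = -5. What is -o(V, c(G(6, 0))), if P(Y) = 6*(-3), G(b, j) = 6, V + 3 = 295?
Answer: -3*I*sqrt(15) ≈ -11.619*I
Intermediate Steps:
V = 292 (V = -3 + 295 = 292)
c(F) = 13/8 (c(F) = 1 - 1/8*(-5) = 1 + 5/8 = 13/8)
P(Y) = -18
o(O, J) = 3*I*sqrt(15) (o(O, J) = sqrt(-117 - 18) = sqrt(-135) = 3*I*sqrt(15))
-o(V, c(G(6, 0))) = -3*I*sqrt(15)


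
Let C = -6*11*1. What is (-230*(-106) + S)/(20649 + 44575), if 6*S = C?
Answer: 24369/65224 ≈ 0.37362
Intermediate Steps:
C = -66 (C = -66*1 = -66)
S = -11 (S = (⅙)*(-66) = -11)
(-230*(-106) + S)/(20649 + 44575) = (-230*(-106) - 11)/(20649 + 44575) = (24380 - 11)/65224 = 24369*(1/65224) = 24369/65224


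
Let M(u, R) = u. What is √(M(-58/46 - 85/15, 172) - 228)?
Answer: I*√1118490/69 ≈ 15.327*I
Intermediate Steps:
√(M(-58/46 - 85/15, 172) - 228) = √((-58/46 - 85/15) - 228) = √((-58*1/46 - 85*1/15) - 228) = √((-29/23 - 17/3) - 228) = √(-478/69 - 228) = √(-16210/69) = I*√1118490/69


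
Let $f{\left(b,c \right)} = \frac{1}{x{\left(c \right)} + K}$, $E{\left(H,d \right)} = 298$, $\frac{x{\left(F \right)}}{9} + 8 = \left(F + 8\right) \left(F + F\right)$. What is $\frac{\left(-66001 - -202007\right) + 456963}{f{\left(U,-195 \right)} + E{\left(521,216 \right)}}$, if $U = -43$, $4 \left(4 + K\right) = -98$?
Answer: $\frac{778294938291}{391136624} \approx 1989.8$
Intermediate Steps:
$x{\left(F \right)} = -72 + 18 F \left(8 + F\right)$ ($x{\left(F \right)} = -72 + 9 \left(F + 8\right) \left(F + F\right) = -72 + 9 \left(8 + F\right) 2 F = -72 + 9 \cdot 2 F \left(8 + F\right) = -72 + 18 F \left(8 + F\right)$)
$K = - \frac{57}{2}$ ($K = -4 + \frac{1}{4} \left(-98\right) = -4 - \frac{49}{2} = - \frac{57}{2} \approx -28.5$)
$f{\left(b,c \right)} = \frac{1}{- \frac{201}{2} + 18 c^{2} + 144 c}$ ($f{\left(b,c \right)} = \frac{1}{\left(-72 + 18 c^{2} + 144 c\right) - \frac{57}{2}} = \frac{1}{- \frac{201}{2} + 18 c^{2} + 144 c}$)
$\frac{\left(-66001 - -202007\right) + 456963}{f{\left(U,-195 \right)} + E{\left(521,216 \right)}} = \frac{\left(-66001 - -202007\right) + 456963}{\frac{2}{3 \left(-67 + 12 \left(-195\right)^{2} + 96 \left(-195\right)\right)} + 298} = \frac{\left(-66001 + 202007\right) + 456963}{\frac{2}{3 \left(-67 + 12 \cdot 38025 - 18720\right)} + 298} = \frac{136006 + 456963}{\frac{2}{3 \left(-67 + 456300 - 18720\right)} + 298} = \frac{592969}{\frac{2}{3 \cdot 437513} + 298} = \frac{592969}{\frac{2}{3} \cdot \frac{1}{437513} + 298} = \frac{592969}{\frac{2}{1312539} + 298} = \frac{592969}{\frac{391136624}{1312539}} = 592969 \cdot \frac{1312539}{391136624} = \frac{778294938291}{391136624}$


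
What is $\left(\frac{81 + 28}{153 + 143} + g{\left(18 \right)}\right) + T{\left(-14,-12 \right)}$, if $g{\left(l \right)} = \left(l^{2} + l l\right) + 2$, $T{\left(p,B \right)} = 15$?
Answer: $\frac{196949}{296} \approx 665.37$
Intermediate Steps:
$g{\left(l \right)} = 2 + 2 l^{2}$ ($g{\left(l \right)} = \left(l^{2} + l^{2}\right) + 2 = 2 l^{2} + 2 = 2 + 2 l^{2}$)
$\left(\frac{81 + 28}{153 + 143} + g{\left(18 \right)}\right) + T{\left(-14,-12 \right)} = \left(\frac{81 + 28}{153 + 143} + \left(2 + 2 \cdot 18^{2}\right)\right) + 15 = \left(\frac{109}{296} + \left(2 + 2 \cdot 324\right)\right) + 15 = \left(109 \cdot \frac{1}{296} + \left(2 + 648\right)\right) + 15 = \left(\frac{109}{296} + 650\right) + 15 = \frac{192509}{296} + 15 = \frac{196949}{296}$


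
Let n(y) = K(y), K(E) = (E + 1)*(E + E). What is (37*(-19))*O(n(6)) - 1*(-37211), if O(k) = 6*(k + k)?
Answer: -671413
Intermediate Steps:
K(E) = 2*E*(1 + E) (K(E) = (1 + E)*(2*E) = 2*E*(1 + E))
n(y) = 2*y*(1 + y)
O(k) = 12*k (O(k) = 6*(2*k) = 12*k)
(37*(-19))*O(n(6)) - 1*(-37211) = (37*(-19))*(12*(2*6*(1 + 6))) - 1*(-37211) = -8436*2*6*7 + 37211 = -8436*84 + 37211 = -703*1008 + 37211 = -708624 + 37211 = -671413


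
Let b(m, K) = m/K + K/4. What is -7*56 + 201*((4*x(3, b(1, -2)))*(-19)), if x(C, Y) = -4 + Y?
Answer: 75988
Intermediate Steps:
b(m, K) = K/4 + m/K (b(m, K) = m/K + K*(¼) = m/K + K/4 = K/4 + m/K)
-7*56 + 201*((4*x(3, b(1, -2)))*(-19)) = -7*56 + 201*((4*(-4 + ((¼)*(-2) + 1/(-2))))*(-19)) = -392 + 201*((4*(-4 + (-½ + 1*(-½))))*(-19)) = -392 + 201*((4*(-4 + (-½ - ½)))*(-19)) = -392 + 201*((4*(-4 - 1))*(-19)) = -392 + 201*((4*(-5))*(-19)) = -392 + 201*(-20*(-19)) = -392 + 201*380 = -392 + 76380 = 75988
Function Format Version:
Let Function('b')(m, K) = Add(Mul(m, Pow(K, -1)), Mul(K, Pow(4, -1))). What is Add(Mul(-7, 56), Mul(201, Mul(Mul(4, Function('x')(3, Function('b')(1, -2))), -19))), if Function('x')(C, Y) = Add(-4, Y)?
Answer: 75988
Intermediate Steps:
Function('b')(m, K) = Add(Mul(Rational(1, 4), K), Mul(m, Pow(K, -1))) (Function('b')(m, K) = Add(Mul(m, Pow(K, -1)), Mul(K, Rational(1, 4))) = Add(Mul(m, Pow(K, -1)), Mul(Rational(1, 4), K)) = Add(Mul(Rational(1, 4), K), Mul(m, Pow(K, -1))))
Add(Mul(-7, 56), Mul(201, Mul(Mul(4, Function('x')(3, Function('b')(1, -2))), -19))) = Add(Mul(-7, 56), Mul(201, Mul(Mul(4, Add(-4, Add(Mul(Rational(1, 4), -2), Mul(1, Pow(-2, -1))))), -19))) = Add(-392, Mul(201, Mul(Mul(4, Add(-4, Add(Rational(-1, 2), Mul(1, Rational(-1, 2))))), -19))) = Add(-392, Mul(201, Mul(Mul(4, Add(-4, Add(Rational(-1, 2), Rational(-1, 2)))), -19))) = Add(-392, Mul(201, Mul(Mul(4, Add(-4, -1)), -19))) = Add(-392, Mul(201, Mul(Mul(4, -5), -19))) = Add(-392, Mul(201, Mul(-20, -19))) = Add(-392, Mul(201, 380)) = Add(-392, 76380) = 75988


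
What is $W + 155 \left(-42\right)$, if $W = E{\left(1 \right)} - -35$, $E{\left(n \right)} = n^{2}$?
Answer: $-6474$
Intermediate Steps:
$W = 36$ ($W = 1^{2} - -35 = 1 + 35 = 36$)
$W + 155 \left(-42\right) = 36 + 155 \left(-42\right) = 36 - 6510 = -6474$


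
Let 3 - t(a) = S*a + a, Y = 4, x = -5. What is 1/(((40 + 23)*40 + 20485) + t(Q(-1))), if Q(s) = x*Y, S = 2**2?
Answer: 1/23108 ≈ 4.3275e-5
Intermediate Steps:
S = 4
Q(s) = -20 (Q(s) = -5*4 = -20)
t(a) = 3 - 5*a (t(a) = 3 - (4*a + a) = 3 - 5*a)
1/(((40 + 23)*40 + 20485) + t(Q(-1))) = 1/(((40 + 23)*40 + 20485) + (3 - 5*(-20))) = 1/((63*40 + 20485) + (3 + 100)) = 1/((2520 + 20485) + 103) = 1/(23005 + 103) = 1/23108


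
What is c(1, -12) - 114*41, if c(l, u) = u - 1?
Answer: -4687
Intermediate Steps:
c(l, u) = -1 + u
c(1, -12) - 114*41 = (-1 - 12) - 114*41 = -13 - 4674 = -4687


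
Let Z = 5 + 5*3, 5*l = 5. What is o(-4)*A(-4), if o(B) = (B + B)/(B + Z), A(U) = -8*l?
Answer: 4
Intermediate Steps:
l = 1 (l = (1/5)*5 = 1)
Z = 20 (Z = 5 + 15 = 20)
A(U) = -8 (A(U) = -8*1 = -8)
o(B) = 2*B/(20 + B) (o(B) = (B + B)/(B + 20) = (2*B)/(20 + B) = 2*B/(20 + B))
o(-4)*A(-4) = (2*(-4)/(20 - 4))*(-8) = (2*(-4)/16)*(-8) = (2*(-4)*(1/16))*(-8) = -1/2*(-8) = 4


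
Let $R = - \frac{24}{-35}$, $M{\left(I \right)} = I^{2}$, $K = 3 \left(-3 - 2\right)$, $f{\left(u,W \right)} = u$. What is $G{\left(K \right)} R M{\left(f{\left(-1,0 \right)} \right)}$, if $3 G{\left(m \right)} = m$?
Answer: $- \frac{24}{7} \approx -3.4286$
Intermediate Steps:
$K = -15$ ($K = 3 \left(-5\right) = -15$)
$G{\left(m \right)} = \frac{m}{3}$
$R = \frac{24}{35}$ ($R = \left(-24\right) \left(- \frac{1}{35}\right) = \frac{24}{35} \approx 0.68571$)
$G{\left(K \right)} R M{\left(f{\left(-1,0 \right)} \right)} = \frac{1}{3} \left(-15\right) \frac{24}{35} \left(-1\right)^{2} = \left(-5\right) \frac{24}{35} \cdot 1 = \left(- \frac{24}{7}\right) 1 = - \frac{24}{7}$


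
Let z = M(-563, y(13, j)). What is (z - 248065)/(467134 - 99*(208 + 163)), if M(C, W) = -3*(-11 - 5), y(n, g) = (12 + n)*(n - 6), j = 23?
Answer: -248017/430405 ≈ -0.57624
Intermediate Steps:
y(n, g) = (-6 + n)*(12 + n) (y(n, g) = (12 + n)*(-6 + n) = (-6 + n)*(12 + n))
M(C, W) = 48 (M(C, W) = -3*(-16) = 48)
z = 48
(z - 248065)/(467134 - 99*(208 + 163)) = (48 - 248065)/(467134 - 99*(208 + 163)) = -248017/(467134 - 99*371) = -248017/(467134 - 36729) = -248017/430405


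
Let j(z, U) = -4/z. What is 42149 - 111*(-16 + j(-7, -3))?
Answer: 307031/7 ≈ 43862.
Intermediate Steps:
42149 - 111*(-16 + j(-7, -3)) = 42149 - 111*(-16 - 4/(-7)) = 42149 - 111*(-16 - 4*(-1/7)) = 42149 - 111*(-16 + 4/7) = 42149 - 111*(-108/7) = 42149 + 11988/7 = 307031/7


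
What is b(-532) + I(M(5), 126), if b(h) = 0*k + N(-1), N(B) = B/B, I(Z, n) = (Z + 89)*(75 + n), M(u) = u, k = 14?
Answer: 18895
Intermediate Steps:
I(Z, n) = (75 + n)*(89 + Z) (I(Z, n) = (89 + Z)*(75 + n) = (75 + n)*(89 + Z))
N(B) = 1
b(h) = 1 (b(h) = 0*14 + 1 = 0 + 1 = 1)
b(-532) + I(M(5), 126) = 1 + (6675 + 75*5 + 89*126 + 5*126) = 1 + (6675 + 375 + 11214 + 630) = 1 + 18894 = 18895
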